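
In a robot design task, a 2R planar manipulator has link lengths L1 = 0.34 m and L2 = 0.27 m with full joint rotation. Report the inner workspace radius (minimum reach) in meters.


r_min = |L1 - L2| = |0.34 - 0.27| = 0.0700

0.0700 m


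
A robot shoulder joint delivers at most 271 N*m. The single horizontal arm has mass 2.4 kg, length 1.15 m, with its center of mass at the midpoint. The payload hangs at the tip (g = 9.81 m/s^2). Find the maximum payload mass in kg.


tau_arm = m_arm*g*(L/2) = 2.4*9.81*1.15/2 = 13.5378 N*m
tau_payload = tau_max - tau_arm = 271 - 13.5378 = 257.4622
m_payload = tau_payload / (g*L) = 257.4622 / (9.81*1.15) = 22.8216

22.8216 kg


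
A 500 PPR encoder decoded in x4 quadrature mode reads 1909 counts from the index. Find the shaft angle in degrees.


angle = counts * 360 / (PPR*4) = 1909 * 360 / 2000 = 343.6200

343.6200 degrees


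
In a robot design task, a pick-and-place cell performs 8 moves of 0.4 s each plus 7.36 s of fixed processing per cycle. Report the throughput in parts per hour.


T_cycle = 8*0.4 + 7.36 = 10.5600 s
rate = 3600/T = 340.9091

340.9091 parts/hour


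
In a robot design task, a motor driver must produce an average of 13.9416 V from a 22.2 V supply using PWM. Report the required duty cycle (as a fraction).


D = V_avg/V_supply = 13.9416/22.2 = 0.6280

0.6280


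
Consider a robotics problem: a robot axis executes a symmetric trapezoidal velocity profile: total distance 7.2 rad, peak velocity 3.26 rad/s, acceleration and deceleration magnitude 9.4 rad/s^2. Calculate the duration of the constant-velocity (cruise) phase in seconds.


t_acc = v/a = 0.346809 s, d_acc = v^2/(2a) = 0.565298 rad each
d_cruise = 7.2 - 2*0.565298 = 6.069404 rad
t_cruise = d_cruise/v = 6.069404/3.26 = 1.8618

1.8618 s


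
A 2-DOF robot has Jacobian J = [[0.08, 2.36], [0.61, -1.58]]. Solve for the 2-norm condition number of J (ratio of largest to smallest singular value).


JJ^T eigenvalues: trace(JJ^T) = 8.4445, det(JJ^T) = det(J)^2 = 2.45235600
s_max^2 = (8.4445 + sqrt(61.50015625))/2 = 8.14335177
s_min^2 = (8.4445 - sqrt(61.50015625))/2 = 0.30114823
kappa = s_max/s_min = sqrt(8.14335177/0.30114823) = 5.2001

5.2001


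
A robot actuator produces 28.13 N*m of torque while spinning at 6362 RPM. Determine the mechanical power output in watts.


omega = 6362 * 2*pi/60 = 666.227082 rad/s
P = tau * omega = 28.13 * 666.227082 = 18740.9678

18740.9678 W


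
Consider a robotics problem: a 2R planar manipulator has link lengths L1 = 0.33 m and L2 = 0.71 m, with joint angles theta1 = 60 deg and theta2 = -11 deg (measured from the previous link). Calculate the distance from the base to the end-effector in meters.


x = L1*cos(th1) + L2*cos(th1+th2) = 0.630802
y = L1*sin(th1) + L2*sin(th1+th2) = 0.821632
d = sqrt(x^2 + y^2) = sqrt(0.397911 + 0.675079) = 1.0359

1.0359 m


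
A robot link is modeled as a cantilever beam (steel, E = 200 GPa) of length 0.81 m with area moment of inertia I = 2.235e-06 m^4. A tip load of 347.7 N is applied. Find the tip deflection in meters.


delta = F*L^3/(3*E*I) = 347.7*0.81^3/(3*2.000e+11*2.235e-06)
      = 184.7820357/1341000 = 1.3779e-04

1.3779e-04 m


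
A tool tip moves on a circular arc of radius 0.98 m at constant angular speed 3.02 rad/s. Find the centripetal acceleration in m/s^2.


a_c = omega^2 * r = 3.02^2 * 0.98 = 8.9380

8.9380 m/s^2


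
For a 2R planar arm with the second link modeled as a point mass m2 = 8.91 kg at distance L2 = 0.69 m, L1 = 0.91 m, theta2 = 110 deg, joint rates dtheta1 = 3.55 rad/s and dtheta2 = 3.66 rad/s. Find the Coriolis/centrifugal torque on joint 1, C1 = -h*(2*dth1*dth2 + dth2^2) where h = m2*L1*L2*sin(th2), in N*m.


h = m2*L1*L2*sin(th2) = 8.91*0.91*0.69*sin(110 deg) = 5.257194
C1 = -h*(2*3.55*3.66 + 3.66^2) = -5.257194*39.3816 = -207.0367

-207.0367 N*m


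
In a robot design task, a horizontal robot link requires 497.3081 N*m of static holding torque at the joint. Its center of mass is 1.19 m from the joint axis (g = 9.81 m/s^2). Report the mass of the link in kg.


m = tau / (g*L) = 497.3081 / (9.81 * 1.19) = 42.6000

42.6000 kg


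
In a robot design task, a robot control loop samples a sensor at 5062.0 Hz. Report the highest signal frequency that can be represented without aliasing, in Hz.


f_max = f_s/2 = 5062.0/2 = 2531.0000

2531.0000 Hz


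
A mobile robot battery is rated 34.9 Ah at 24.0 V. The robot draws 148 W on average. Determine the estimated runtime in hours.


E = 34.9*24.0 = 837.6000 Wh
t = E/P = 837.6000/148 = 5.6595

5.6595 hours


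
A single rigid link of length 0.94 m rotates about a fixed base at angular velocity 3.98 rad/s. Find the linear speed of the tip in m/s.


v = L*omega = 0.94 * 3.98 = 3.7412

3.7412 m/s


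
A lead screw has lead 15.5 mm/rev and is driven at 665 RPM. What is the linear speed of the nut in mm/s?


v = lead * (RPM/60) = 15.5*665/60 = 171.7917

171.7917 mm/s


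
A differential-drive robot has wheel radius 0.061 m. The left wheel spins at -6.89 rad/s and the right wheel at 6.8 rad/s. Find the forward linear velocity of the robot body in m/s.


v = r*(wR + wL)/2 = 0.061*(6.8 + -6.89)/2 = -0.0027

-0.0027 m/s


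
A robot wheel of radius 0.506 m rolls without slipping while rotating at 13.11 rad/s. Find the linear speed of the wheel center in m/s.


v = omega * r = 13.11 * 0.506 = 6.6337

6.6337 m/s


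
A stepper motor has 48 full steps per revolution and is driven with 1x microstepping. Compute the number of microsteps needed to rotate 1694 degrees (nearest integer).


step_size = 360/(48*1) = 360/48 = 7.500000 deg
n = 1694/(360/48) = 1694*48/360 = 225.8667 -> 226

226 steps


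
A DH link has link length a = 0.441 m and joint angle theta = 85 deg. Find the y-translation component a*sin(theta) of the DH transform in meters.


a*sin(theta) = 0.441*sin(85 deg) = 0.4393

0.4393 m


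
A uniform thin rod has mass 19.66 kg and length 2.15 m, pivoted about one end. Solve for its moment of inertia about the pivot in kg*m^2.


I = (1/3)*m*L^2 = (1/3)*19.66*2.15^2 = 30.2928

30.2928 kg*m^2


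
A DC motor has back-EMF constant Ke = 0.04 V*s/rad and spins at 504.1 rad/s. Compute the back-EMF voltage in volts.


V_emf = Ke * omega = 0.04*504.1 = 20.1640

20.1640 V


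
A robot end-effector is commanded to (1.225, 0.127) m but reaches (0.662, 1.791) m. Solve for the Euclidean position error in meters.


dx = 0.662 - (1.225) = -0.5630, dy = 1.791 - (0.127) = 1.6640
err = sqrt(0.316969 + 2.768896) = 1.7567

1.7567 m


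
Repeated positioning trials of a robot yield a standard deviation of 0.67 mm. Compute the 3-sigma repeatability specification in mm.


repeatability = 3*sigma = 3*0.67 = 2.0100

2.0100 mm


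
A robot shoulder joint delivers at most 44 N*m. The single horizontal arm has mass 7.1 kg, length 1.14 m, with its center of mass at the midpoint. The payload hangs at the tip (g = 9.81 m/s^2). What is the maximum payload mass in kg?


tau_arm = m_arm*g*(L/2) = 7.1*9.81*1.14/2 = 39.7011 N*m
tau_payload = tau_max - tau_arm = 44 - 39.7011 = 4.2989
m_payload = tau_payload / (g*L) = 4.2989 / (9.81*1.14) = 0.3844

0.3844 kg


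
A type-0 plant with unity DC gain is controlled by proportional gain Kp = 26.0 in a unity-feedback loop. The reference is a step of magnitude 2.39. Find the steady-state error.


e_ss = R/(1 + Kp) = 2.39/(1 + 26.0) = 2.39/27.0000 = 0.0885

0.0885


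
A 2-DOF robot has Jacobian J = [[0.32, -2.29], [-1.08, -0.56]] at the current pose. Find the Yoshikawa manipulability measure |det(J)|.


det(J) = 0.32*-0.56 - (-2.29)*(-1.08) = -2.6524
|det(J)| = 2.6524

2.6524


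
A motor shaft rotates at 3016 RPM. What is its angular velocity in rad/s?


omega = 3016 * 2*pi/60 = 315.8348

315.8348 rad/s


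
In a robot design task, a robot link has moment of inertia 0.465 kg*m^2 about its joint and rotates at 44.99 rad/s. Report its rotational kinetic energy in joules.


KE = (1/2)*I*omega^2 = 0.5*0.465*44.99^2 = 470.6033

470.6033 J


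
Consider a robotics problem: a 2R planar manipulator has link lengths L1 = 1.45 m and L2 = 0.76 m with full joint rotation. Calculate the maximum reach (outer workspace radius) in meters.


r_max = L1 + L2 = 1.45 + 0.76 = 2.2100

2.2100 m


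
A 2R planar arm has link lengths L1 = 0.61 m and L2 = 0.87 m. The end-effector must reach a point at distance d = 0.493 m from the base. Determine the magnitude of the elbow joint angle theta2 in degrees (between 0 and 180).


cos(th2) = (d^2 - L1^2 - L2^2)/(2*L1*L2) = (0.493^2 - 0.61^2 - 0.87^2)/(2*0.61*0.87) = -0.83470040
th2 = acos(-0.83470040) = 146.5847 deg

146.5847 degrees


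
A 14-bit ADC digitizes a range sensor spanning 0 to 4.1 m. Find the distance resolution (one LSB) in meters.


res = range / 2^n = 4.1/2^14 = 4.1/16384 = 2.5024e-04

2.5024e-04 m


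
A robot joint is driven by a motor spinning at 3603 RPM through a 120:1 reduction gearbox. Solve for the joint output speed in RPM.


omega_joint = omega_motor / N = 3603 / 120 = 30.0250

30.0250 RPM


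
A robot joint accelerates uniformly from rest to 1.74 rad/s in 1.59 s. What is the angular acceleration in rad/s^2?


alpha = delta_omega / t = 1.74 / 1.59 = 1.0943

1.0943 rad/s^2


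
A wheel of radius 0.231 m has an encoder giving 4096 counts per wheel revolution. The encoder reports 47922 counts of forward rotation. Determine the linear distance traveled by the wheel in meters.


revs = 47922/4096 = 11.699707
d = revs * 2*pi*r = 11.699707 * 2*pi*0.231 = 16.9811

16.9811 m


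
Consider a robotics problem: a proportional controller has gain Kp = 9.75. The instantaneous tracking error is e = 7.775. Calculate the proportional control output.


u_P = Kp * e = 9.75 * 7.775 = 75.8063

75.8063


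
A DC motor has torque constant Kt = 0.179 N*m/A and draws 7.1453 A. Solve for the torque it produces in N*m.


tau = Kt * I = 0.179*7.1453 = 1.2790

1.2790 N*m


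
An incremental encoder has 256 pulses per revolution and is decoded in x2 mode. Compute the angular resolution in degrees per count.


resolution = 360 / (PPR * 2) = 360 / 512 = 0.7031

0.7031 degrees


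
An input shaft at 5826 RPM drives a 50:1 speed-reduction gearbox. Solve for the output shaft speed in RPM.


omega_out = omega_in / N = 5826 / 50 = 116.5200

116.5200 RPM


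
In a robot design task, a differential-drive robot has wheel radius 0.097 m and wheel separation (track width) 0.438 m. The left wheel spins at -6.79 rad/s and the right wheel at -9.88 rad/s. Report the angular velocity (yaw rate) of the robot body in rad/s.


omega = r*(wR - wL)/L = 0.097*(-9.88 - (-6.79))/0.438 = -0.6843

-0.6843 rad/s


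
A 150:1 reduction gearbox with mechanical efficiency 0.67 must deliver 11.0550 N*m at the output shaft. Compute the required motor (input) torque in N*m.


tau_in = tau_out / (N * eta) = 11.0550 / (150 * 0.67) = 0.1100

0.1100 N*m


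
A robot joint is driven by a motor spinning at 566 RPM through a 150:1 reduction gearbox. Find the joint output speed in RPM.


omega_joint = omega_motor / N = 566 / 150 = 3.7733

3.7733 RPM


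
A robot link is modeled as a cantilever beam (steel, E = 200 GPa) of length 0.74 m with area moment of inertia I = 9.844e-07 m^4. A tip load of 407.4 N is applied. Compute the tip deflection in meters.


delta = F*L^3/(3*E*I) = 407.4*0.74^3/(3*2.000e+11*9.844e-07)
      = 165.0882576/590640 = 2.7951e-04

2.7951e-04 m


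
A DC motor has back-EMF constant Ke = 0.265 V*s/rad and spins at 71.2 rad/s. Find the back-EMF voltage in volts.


V_emf = Ke * omega = 0.265*71.2 = 18.8680

18.8680 V


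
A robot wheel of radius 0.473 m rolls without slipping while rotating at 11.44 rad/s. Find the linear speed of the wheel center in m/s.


v = omega * r = 11.44 * 0.473 = 5.4111

5.4111 m/s


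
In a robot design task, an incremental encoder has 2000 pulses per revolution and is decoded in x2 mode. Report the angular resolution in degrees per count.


resolution = 360 / (PPR * 2) = 360 / 4000 = 0.0900

0.0900 degrees


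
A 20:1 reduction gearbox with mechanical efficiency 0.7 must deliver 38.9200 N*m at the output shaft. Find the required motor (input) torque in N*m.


tau_in = tau_out / (N * eta) = 38.9200 / (20 * 0.7) = 2.7800

2.7800 N*m


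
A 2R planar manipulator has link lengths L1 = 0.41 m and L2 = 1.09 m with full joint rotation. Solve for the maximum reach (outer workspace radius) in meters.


r_max = L1 + L2 = 0.41 + 1.09 = 1.5000

1.5000 m


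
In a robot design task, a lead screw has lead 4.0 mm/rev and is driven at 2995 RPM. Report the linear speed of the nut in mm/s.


v = lead * (RPM/60) = 4.0*2995/60 = 199.6667

199.6667 mm/s


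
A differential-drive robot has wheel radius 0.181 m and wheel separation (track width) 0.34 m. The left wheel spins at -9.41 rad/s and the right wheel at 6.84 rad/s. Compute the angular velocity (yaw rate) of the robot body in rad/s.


omega = r*(wR - wL)/L = 0.181*(6.84 - (-9.41))/0.34 = 8.6507

8.6507 rad/s


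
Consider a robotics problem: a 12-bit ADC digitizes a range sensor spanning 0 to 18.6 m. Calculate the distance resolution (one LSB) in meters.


res = range / 2^n = 18.6/2^12 = 18.6/4096 = 0.0045

0.0045 m


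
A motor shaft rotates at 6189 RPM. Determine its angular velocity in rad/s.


omega = 6189 * 2*pi/60 = 648.1106

648.1106 rad/s


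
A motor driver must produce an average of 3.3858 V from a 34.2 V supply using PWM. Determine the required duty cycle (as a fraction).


D = V_avg/V_supply = 3.3858/34.2 = 0.0990

0.0990


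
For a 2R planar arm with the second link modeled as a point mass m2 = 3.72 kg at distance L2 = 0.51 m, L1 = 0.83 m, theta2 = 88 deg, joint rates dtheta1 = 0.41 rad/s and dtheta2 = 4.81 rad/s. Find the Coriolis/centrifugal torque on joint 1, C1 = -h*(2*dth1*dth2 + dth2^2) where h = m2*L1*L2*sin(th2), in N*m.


h = m2*L1*L2*sin(th2) = 3.72*0.83*0.51*sin(88 deg) = 1.573717
C1 = -h*(2*0.41*4.81 + 4.81^2) = -1.573717*27.0803 = -42.6167

-42.6167 N*m


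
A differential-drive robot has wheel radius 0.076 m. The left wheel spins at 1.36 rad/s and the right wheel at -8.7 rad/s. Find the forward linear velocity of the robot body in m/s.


v = r*(wR + wL)/2 = 0.076*(-8.7 + 1.36)/2 = -0.2789

-0.2789 m/s


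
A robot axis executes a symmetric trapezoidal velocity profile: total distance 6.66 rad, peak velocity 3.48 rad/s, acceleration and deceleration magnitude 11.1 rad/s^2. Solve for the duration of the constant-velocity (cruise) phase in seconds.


t_acc = v/a = 0.313514 s, d_acc = v^2/(2a) = 0.545514 rad each
d_cruise = 6.66 - 2*0.545514 = 5.568972 rad
t_cruise = d_cruise/v = 5.568972/3.48 = 1.6003

1.6003 s


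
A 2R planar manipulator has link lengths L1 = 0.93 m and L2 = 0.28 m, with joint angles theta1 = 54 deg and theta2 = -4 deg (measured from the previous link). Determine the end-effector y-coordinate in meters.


y = L1*sin(th1) + L2*sin(th1+th2) = 0.93*sin(54 deg) + 0.28*sin(50 deg) = 0.9669

0.9669 m


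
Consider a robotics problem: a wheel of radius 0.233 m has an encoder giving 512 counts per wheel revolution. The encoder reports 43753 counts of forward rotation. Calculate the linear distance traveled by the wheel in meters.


revs = 43753/512 = 85.455078
d = revs * 2*pi*r = 85.455078 * 2*pi*0.233 = 125.1047

125.1047 m


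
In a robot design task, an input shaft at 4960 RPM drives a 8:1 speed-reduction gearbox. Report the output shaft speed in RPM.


omega_out = omega_in / N = 4960 / 8 = 620.0000

620.0000 RPM


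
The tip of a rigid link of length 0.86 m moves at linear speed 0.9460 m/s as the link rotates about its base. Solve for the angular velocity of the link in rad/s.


omega = v / L = 0.9460 / 0.86 = 1.1000

1.1000 rad/s


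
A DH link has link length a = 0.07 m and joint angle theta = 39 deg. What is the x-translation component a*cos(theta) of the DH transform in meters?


a*cos(theta) = 0.07*cos(39 deg) = 0.0544

0.0544 m


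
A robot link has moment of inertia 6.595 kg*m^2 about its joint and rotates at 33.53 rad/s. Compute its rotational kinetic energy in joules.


KE = (1/2)*I*omega^2 = 0.5*6.595*33.53^2 = 3707.2503

3707.2503 J


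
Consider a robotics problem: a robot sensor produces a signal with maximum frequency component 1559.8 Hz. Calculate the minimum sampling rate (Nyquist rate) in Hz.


f_s,min = 2*f_max = 2*1559.8 = 3119.6000

3119.6000 Hz


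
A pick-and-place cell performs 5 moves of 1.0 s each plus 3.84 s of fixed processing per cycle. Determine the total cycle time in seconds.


T = 5*1.0 + 3.84 = 8.8400

8.8400 s


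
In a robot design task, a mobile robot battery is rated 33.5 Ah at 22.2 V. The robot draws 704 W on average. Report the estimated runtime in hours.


E = 33.5*22.2 = 743.7000 Wh
t = E/P = 743.7000/704 = 1.0564

1.0564 hours


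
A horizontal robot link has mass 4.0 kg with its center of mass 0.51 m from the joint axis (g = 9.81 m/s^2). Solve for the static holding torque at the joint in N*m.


tau = m*g*L = 4.0 * 9.81 * 0.51 = 20.0124

20.0124 N*m


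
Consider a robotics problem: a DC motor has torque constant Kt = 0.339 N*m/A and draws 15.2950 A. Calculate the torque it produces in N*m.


tau = Kt * I = 0.339*15.2950 = 5.1850

5.1850 N*m


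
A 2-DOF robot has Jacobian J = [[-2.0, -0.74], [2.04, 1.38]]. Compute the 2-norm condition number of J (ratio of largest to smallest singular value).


JJ^T eigenvalues: trace(JJ^T) = 10.6136, det(JJ^T) = det(J)^2 = 1.56350016
s_max^2 = (10.6136 + sqrt(106.39450432))/2 = 10.46418559
s_min^2 = (10.6136 - sqrt(106.39450432))/2 = 0.14941441
kappa = s_max/s_min = sqrt(10.46418559/0.14941441) = 8.3687

8.3687


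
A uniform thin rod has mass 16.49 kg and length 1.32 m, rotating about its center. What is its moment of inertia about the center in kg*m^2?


I = (1/12)*m*L^2 = (1/12)*16.49*1.32^2 = 2.3943

2.3943 kg*m^2


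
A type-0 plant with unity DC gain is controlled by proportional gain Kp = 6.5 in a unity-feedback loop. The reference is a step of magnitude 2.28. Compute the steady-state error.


e_ss = R/(1 + Kp) = 2.28/(1 + 6.5) = 2.28/7.5000 = 0.3040

0.3040


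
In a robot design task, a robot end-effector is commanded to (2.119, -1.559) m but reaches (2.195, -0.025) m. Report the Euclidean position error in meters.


dx = 2.195 - (2.119) = 0.0760, dy = -0.025 - (-1.559) = 1.5340
err = sqrt(0.005776 + 2.353156) = 1.5359

1.5359 m


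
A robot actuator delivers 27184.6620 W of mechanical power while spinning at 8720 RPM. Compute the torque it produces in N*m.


omega = 8720 * 2*pi/60 = 913.156265 rad/s
tau = P / omega = 27184.6620 / 913.156265 = 29.7700

29.7700 N*m


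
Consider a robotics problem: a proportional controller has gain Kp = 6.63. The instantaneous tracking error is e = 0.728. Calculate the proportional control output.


u_P = Kp * e = 6.63 * 0.728 = 4.8266

4.8266


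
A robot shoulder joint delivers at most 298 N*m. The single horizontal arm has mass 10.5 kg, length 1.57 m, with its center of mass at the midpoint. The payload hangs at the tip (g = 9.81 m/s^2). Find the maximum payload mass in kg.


tau_arm = m_arm*g*(L/2) = 10.5*9.81*1.57/2 = 80.8589 N*m
tau_payload = tau_max - tau_arm = 298 - 80.8589 = 217.1411
m_payload = tau_payload / (g*L) = 217.1411 / (9.81*1.57) = 14.0985

14.0985 kg


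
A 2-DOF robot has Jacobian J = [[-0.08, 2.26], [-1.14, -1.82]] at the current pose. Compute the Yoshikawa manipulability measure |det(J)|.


det(J) = -0.08*-1.82 - (2.26)*(-1.14) = 2.7220
|det(J)| = 2.7220

2.7220


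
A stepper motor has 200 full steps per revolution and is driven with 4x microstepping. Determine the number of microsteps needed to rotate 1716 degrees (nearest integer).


step_size = 360/(200*4) = 360/800 = 0.450000 deg
n = 1716/(360/800) = 1716*800/360 = 3813.3333 -> 3813

3813 steps


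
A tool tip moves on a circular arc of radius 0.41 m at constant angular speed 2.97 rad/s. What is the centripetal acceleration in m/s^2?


a_c = omega^2 * r = 2.97^2 * 0.41 = 3.6166

3.6166 m/s^2


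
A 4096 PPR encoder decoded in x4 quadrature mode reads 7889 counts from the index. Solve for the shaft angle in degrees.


angle = counts * 360 / (PPR*4) = 7889 * 360 / 16384 = 173.3423

173.3423 degrees


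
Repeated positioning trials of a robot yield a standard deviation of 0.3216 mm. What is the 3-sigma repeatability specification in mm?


repeatability = 3*sigma = 3*0.3216 = 0.9648

0.9648 mm


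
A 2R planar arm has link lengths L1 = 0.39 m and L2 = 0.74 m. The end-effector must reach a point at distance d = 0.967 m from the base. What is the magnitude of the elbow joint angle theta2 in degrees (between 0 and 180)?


cos(th2) = (d^2 - L1^2 - L2^2)/(2*L1*L2) = (0.967^2 - 0.39^2 - 0.74^2)/(2*0.39*0.74) = 0.40781185
th2 = acos(0.40781185) = 65.9325 deg

65.9325 degrees


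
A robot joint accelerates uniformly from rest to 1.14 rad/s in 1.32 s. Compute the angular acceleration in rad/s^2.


alpha = delta_omega / t = 1.14 / 1.32 = 0.8636

0.8636 rad/s^2


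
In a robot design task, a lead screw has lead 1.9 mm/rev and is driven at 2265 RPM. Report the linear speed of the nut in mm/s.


v = lead * (RPM/60) = 1.9*2265/60 = 71.7250

71.7250 mm/s


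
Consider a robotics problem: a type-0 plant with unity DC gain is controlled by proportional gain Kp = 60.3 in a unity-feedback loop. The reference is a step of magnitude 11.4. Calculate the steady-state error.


e_ss = R/(1 + Kp) = 11.4/(1 + 60.3) = 11.4/61.3000 = 0.1860

0.1860


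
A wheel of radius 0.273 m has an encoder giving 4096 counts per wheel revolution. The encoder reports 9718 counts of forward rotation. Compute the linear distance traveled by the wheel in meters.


revs = 9718/4096 = 2.372559
d = revs * 2*pi*r = 2.372559 * 2*pi*0.273 = 4.0697

4.0697 m


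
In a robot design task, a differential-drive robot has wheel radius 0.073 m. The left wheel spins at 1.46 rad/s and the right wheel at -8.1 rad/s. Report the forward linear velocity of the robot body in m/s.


v = r*(wR + wL)/2 = 0.073*(-8.1 + 1.46)/2 = -0.2424

-0.2424 m/s


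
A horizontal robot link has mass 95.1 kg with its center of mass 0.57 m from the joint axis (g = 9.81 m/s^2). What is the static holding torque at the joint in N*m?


tau = m*g*L = 95.1 * 9.81 * 0.57 = 531.7707

531.7707 N*m


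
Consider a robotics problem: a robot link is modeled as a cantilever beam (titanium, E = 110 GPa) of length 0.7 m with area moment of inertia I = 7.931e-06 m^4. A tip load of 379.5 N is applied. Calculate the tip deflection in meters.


delta = F*L^3/(3*E*I) = 379.5*0.7^3/(3*1.100e+11*7.931e-06)
      = 130.1685/2617230 = 4.9735e-05

4.9735e-05 m


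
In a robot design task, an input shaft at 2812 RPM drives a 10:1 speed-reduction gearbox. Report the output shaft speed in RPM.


omega_out = omega_in / N = 2812 / 10 = 281.2000

281.2000 RPM


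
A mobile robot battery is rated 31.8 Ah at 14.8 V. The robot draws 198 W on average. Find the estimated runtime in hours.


E = 31.8*14.8 = 470.6400 Wh
t = E/P = 470.6400/198 = 2.3770

2.3770 hours


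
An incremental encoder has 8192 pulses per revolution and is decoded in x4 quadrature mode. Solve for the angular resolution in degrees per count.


resolution = 360 / (PPR * 4) = 360 / 32768 = 0.0110

0.0110 degrees


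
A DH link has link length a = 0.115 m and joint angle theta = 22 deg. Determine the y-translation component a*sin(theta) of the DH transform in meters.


a*sin(theta) = 0.115*sin(22 deg) = 0.0431

0.0431 m


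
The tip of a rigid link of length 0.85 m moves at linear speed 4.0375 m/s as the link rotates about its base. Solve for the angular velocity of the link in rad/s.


omega = v / L = 4.0375 / 0.85 = 4.7500

4.7500 rad/s


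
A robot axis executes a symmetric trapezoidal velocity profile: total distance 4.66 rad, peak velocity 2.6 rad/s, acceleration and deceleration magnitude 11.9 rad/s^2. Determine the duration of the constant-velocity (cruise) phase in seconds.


t_acc = v/a = 0.218487 s, d_acc = v^2/(2a) = 0.284034 rad each
d_cruise = 4.66 - 2*0.284034 = 4.091932 rad
t_cruise = d_cruise/v = 4.091932/2.6 = 1.5738

1.5738 s


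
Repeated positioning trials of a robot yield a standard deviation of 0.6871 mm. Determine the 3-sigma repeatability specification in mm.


repeatability = 3*sigma = 3*0.6871 = 2.0613

2.0613 mm


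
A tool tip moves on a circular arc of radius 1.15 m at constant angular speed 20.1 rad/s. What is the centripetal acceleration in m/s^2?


a_c = omega^2 * r = 20.1^2 * 1.15 = 464.6115

464.6115 m/s^2


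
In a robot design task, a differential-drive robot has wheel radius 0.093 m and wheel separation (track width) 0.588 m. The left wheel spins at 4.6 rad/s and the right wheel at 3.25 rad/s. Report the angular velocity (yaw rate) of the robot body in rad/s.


omega = r*(wR - wL)/L = 0.093*(3.25 - (4.6))/0.588 = -0.2135

-0.2135 rad/s


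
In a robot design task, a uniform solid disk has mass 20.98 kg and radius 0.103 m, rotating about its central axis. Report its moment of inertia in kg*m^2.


I = (1/2)*m*R^2 = 0.5*20.98*0.103^2 = 0.1113

0.1113 kg*m^2


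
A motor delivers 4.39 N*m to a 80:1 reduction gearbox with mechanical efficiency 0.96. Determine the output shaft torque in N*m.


tau_out = tau_in * N * eta = 4.39 * 80 * 0.96 = 337.1520

337.1520 N*m


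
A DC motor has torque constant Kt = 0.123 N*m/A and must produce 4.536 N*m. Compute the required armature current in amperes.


I = tau / Kt = 4.536/0.123 = 36.8780

36.8780 A


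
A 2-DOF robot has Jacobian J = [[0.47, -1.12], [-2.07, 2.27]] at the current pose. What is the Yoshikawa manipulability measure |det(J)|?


det(J) = 0.47*2.27 - (-1.12)*(-2.07) = -1.2515
|det(J)| = 1.2515

1.2515


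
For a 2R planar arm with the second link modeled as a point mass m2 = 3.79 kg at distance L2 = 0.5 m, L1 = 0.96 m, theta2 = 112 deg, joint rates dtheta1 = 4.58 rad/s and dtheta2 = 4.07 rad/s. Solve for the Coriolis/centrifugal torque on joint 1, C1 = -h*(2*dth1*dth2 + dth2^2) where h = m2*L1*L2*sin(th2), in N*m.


h = m2*L1*L2*sin(th2) = 3.79*0.96*0.5*sin(112 deg) = 1.686733
C1 = -h*(2*4.58*4.07 + 4.07^2) = -1.686733*53.8461 = -90.8240

-90.8240 N*m


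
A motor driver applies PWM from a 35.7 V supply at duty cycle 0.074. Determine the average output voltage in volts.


V_avg = V_supply * D = 35.7*0.074 = 2.6418

2.6418 V


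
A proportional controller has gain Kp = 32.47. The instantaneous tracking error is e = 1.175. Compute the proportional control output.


u_P = Kp * e = 32.47 * 1.175 = 38.1523

38.1523


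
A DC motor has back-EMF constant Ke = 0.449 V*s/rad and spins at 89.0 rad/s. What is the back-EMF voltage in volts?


V_emf = Ke * omega = 0.449*89.0 = 39.9610

39.9610 V


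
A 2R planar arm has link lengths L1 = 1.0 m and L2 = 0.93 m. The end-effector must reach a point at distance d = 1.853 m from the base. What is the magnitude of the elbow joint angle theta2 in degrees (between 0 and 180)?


cos(th2) = (d^2 - L1^2 - L2^2)/(2*L1*L2) = (1.853^2 - 1.0^2 - 0.93^2)/(2*1.0*0.93) = 0.84339194
th2 = acos(0.84339194) = 32.4999 deg

32.4999 degrees


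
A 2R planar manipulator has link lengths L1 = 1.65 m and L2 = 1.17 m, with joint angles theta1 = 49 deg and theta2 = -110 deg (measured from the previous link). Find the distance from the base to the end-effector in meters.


x = L1*cos(th1) + L2*cos(th1+th2) = 1.649725
y = L1*sin(th1) + L2*sin(th1+th2) = 0.221966
d = sqrt(x^2 + y^2) = sqrt(2.721593 + 0.049269) = 1.6646

1.6646 m


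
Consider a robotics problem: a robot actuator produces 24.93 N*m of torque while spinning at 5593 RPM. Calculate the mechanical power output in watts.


omega = 5593 * 2*pi/60 = 585.697590 rad/s
P = tau * omega = 24.93 * 585.697590 = 14601.4409

14601.4409 W


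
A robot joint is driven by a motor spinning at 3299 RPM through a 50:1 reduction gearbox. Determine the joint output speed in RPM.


omega_joint = omega_motor / N = 3299 / 50 = 65.9800

65.9800 RPM


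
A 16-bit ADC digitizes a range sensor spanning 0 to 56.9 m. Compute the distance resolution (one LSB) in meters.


res = range / 2^n = 56.9/2^16 = 56.9/65536 = 8.6823e-04

8.6823e-04 m


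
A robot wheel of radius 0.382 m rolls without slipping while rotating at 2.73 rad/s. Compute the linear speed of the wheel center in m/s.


v = omega * r = 2.73 * 0.382 = 1.0429

1.0429 m/s


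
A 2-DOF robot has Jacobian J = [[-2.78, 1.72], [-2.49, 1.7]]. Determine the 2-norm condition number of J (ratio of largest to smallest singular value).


JJ^T eigenvalues: trace(JJ^T) = 19.7769, det(JJ^T) = det(J)^2 = 0.19642624
s_max^2 = (19.7769 + sqrt(390.34006865))/2 = 19.76696290
s_min^2 = (19.7769 - sqrt(390.34006865))/2 = 0.00993710
kappa = s_max/s_min = sqrt(19.76696290/0.00993710) = 44.6005

44.6005


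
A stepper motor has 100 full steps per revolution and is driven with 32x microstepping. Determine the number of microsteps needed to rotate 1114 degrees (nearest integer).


step_size = 360/(100*32) = 360/3200 = 0.112500 deg
n = 1114/(360/3200) = 1114*3200/360 = 9902.2222 -> 9902

9902 steps


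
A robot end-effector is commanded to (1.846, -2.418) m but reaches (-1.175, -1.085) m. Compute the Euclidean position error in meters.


dx = -1.175 - (1.846) = -3.0210, dy = -1.085 - (-2.418) = 1.3330
err = sqrt(9.126441 + 1.776889) = 3.3020

3.3020 m


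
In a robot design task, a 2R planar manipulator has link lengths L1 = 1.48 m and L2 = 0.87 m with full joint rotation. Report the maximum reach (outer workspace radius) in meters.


r_max = L1 + L2 = 1.48 + 0.87 = 2.3500

2.3500 m


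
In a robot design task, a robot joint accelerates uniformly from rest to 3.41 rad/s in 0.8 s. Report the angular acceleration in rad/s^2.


alpha = delta_omega / t = 3.41 / 0.8 = 4.2625

4.2625 rad/s^2


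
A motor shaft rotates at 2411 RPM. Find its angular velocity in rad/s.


omega = 2411 * 2*pi/60 = 252.4793

252.4793 rad/s


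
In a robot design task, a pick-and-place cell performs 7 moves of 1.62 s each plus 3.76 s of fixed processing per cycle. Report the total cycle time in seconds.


T = 7*1.62 + 3.76 = 15.1000

15.1000 s


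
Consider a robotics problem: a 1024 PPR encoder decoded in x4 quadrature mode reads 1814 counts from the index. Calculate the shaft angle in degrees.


angle = counts * 360 / (PPR*4) = 1814 * 360 / 4096 = 159.4336

159.4336 degrees


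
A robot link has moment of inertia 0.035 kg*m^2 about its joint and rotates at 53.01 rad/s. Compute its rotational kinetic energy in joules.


KE = (1/2)*I*omega^2 = 0.5*0.035*53.01^2 = 49.1761

49.1761 J


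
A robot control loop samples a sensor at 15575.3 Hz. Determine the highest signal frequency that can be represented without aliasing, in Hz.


f_max = f_s/2 = 15575.3/2 = 7787.6500

7787.6500 Hz


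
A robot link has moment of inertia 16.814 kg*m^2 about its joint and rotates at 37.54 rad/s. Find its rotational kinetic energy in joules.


KE = (1/2)*I*omega^2 = 0.5*16.814*37.54^2 = 11847.5782

11847.5782 J


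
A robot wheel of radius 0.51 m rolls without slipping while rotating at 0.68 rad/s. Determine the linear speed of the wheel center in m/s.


v = omega * r = 0.68 * 0.51 = 0.3468

0.3468 m/s


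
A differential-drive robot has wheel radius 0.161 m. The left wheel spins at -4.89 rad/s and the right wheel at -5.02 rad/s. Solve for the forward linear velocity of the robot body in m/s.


v = r*(wR + wL)/2 = 0.161*(-5.02 + -4.89)/2 = -0.7978

-0.7978 m/s


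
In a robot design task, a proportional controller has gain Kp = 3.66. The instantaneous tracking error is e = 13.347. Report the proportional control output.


u_P = Kp * e = 3.66 * 13.347 = 48.8500

48.8500


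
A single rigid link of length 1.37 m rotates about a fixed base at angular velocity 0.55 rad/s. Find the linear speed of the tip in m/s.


v = L*omega = 1.37 * 0.55 = 0.7535

0.7535 m/s


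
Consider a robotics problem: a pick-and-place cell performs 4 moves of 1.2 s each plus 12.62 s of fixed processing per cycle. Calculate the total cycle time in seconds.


T = 4*1.2 + 12.62 = 17.4200

17.4200 s


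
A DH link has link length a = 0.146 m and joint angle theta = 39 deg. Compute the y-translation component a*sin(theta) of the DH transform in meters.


a*sin(theta) = 0.146*sin(39 deg) = 0.0919

0.0919 m


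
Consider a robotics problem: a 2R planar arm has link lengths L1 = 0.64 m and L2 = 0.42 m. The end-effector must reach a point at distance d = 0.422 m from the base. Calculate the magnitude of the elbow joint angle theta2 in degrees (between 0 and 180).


cos(th2) = (d^2 - L1^2 - L2^2)/(2*L1*L2) = (0.422^2 - 0.64^2 - 0.42^2)/(2*0.64*0.42) = -0.75877232
th2 = acos(-0.75877232) = 139.3561 deg

139.3561 degrees


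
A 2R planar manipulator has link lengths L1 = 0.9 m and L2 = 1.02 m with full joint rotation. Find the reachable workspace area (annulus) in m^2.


r_max = L1 + L2 = 1.9200, r_min = |L1 - L2| = 0.1200
A = pi*(r_max^2 - r_min^2) = pi*(3.6864 - 0.0144) = 11.5359

11.5359 m^2


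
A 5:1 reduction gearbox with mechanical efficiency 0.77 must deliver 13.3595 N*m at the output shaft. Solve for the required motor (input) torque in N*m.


tau_in = tau_out / (N * eta) = 13.3595 / (5 * 0.77) = 3.4700

3.4700 N*m


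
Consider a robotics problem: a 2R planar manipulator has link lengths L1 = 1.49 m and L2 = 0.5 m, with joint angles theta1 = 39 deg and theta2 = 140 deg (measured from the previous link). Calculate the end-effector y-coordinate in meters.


y = L1*sin(th1) + L2*sin(th1+th2) = 1.49*sin(39 deg) + 0.5*sin(179 deg) = 0.9464

0.9464 m


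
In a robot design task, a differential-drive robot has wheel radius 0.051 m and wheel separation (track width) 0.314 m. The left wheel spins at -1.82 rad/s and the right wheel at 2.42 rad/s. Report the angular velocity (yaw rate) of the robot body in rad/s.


omega = r*(wR - wL)/L = 0.051*(2.42 - (-1.82))/0.314 = 0.6887

0.6887 rad/s


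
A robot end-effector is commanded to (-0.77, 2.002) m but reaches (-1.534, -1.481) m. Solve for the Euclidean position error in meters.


dx = -1.534 - (-0.77) = -0.7640, dy = -1.481 - (2.002) = -3.4830
err = sqrt(0.583696 + 12.131289) = 3.5658

3.5658 m


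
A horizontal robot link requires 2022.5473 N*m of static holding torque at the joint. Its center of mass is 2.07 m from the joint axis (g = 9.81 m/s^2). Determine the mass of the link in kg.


m = tau / (g*L) = 2022.5473 / (9.81 * 2.07) = 99.6000

99.6000 kg


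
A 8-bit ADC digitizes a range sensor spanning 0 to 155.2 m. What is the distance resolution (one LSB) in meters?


res = range / 2^n = 155.2/2^8 = 155.2/256 = 0.6062

0.6062 m


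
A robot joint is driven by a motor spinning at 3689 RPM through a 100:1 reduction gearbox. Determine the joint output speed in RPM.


omega_joint = omega_motor / N = 3689 / 100 = 36.8900

36.8900 RPM


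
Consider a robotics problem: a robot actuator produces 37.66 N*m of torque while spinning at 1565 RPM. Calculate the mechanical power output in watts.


omega = 1565 * 2*pi/60 = 163.886417 rad/s
P = tau * omega = 37.66 * 163.886417 = 6171.9625

6171.9625 W


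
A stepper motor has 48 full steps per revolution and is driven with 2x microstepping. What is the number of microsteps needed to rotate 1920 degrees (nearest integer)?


step_size = 360/(48*2) = 360/96 = 3.750000 deg
n = 1920/(360/96) = 1920*96/360 = 512

512 steps


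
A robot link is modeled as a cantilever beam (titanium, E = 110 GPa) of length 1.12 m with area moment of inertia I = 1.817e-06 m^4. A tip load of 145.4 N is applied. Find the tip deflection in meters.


delta = F*L^3/(3*E*I) = 145.4*1.12^3/(3*1.100e+11*1.817e-06)
      = 204.2765312/599610 = 3.4068e-04

3.4068e-04 m


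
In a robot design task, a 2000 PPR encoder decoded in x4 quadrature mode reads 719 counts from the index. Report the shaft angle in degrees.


angle = counts * 360 / (PPR*4) = 719 * 360 / 8000 = 32.3550

32.3550 degrees


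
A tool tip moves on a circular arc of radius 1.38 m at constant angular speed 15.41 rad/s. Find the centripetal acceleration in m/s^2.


a_c = omega^2 * r = 15.41^2 * 1.38 = 327.7060

327.7060 m/s^2


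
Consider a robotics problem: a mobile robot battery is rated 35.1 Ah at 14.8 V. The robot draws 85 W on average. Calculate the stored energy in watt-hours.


E = capacity * V = 35.1*14.8 = 519.4800

519.4800 Wh


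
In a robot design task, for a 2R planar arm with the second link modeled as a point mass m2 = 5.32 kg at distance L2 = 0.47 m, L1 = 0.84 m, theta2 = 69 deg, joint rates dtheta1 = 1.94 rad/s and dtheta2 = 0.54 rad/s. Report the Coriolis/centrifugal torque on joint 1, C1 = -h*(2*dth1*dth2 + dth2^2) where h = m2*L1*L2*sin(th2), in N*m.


h = m2*L1*L2*sin(th2) = 5.32*0.84*0.47*sin(69 deg) = 1.960833
C1 = -h*(2*1.94*0.54 + 0.54^2) = -1.960833*2.3868 = -4.6801

-4.6801 N*m


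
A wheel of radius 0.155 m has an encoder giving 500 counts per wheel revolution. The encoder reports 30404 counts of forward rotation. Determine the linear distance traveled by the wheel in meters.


revs = 30404/500 = 60.808000
d = revs * 2*pi*r = 60.808000 * 2*pi*0.155 = 59.2205

59.2205 m


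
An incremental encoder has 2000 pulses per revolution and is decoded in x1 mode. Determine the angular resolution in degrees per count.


resolution = 360 / (PPR * 1) = 360 / 2000 = 0.1800

0.1800 degrees


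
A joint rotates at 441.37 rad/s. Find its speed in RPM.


RPM = 441.37 * 60/(2*pi) = 4214.7730

4214.7730 RPM


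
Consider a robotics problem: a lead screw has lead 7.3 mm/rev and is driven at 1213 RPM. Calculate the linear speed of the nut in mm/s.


v = lead * (RPM/60) = 7.3*1213/60 = 147.5817

147.5817 mm/s


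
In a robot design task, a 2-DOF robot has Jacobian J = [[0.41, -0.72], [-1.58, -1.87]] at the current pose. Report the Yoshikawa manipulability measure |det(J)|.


det(J) = 0.41*-1.87 - (-0.72)*(-1.58) = -1.9043
|det(J)| = 1.9043

1.9043


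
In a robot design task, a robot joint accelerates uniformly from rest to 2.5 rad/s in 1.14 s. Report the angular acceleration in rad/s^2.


alpha = delta_omega / t = 2.5 / 1.14 = 2.1930

2.1930 rad/s^2


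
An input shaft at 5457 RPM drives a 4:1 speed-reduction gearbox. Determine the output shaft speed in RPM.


omega_out = omega_in / N = 5457 / 4 = 1364.2500

1364.2500 RPM


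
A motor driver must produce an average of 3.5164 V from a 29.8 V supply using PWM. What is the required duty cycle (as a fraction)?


D = V_avg/V_supply = 3.5164/29.8 = 0.1180

0.1180


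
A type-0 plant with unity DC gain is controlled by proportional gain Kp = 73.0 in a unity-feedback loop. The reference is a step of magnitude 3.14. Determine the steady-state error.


e_ss = R/(1 + Kp) = 3.14/(1 + 73.0) = 3.14/74.0000 = 0.0424

0.0424


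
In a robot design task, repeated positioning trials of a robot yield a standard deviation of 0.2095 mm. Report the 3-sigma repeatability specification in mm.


repeatability = 3*sigma = 3*0.2095 = 0.6285

0.6285 mm


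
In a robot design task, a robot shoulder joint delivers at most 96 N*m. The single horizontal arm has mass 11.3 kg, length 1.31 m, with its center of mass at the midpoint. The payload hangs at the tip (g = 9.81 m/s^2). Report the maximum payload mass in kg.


tau_arm = m_arm*g*(L/2) = 11.3*9.81*1.31/2 = 72.6087 N*m
tau_payload = tau_max - tau_arm = 96 - 72.6087 = 23.3913
m_payload = tau_payload / (g*L) = 23.3913 / (9.81*1.31) = 1.8202

1.8202 kg
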